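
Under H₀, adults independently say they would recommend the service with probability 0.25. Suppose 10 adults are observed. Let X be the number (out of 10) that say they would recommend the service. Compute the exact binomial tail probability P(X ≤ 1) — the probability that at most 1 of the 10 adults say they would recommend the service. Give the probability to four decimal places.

P = 0.2440

X ~ Binomial(n=10, p=0.25).
P(X ≤ 1) = C(10,0)·0.25^0·0.75^10 + C(10,1)·0.25^1·0.75^9.
= 0.056314 + 0.187712 = 0.2440.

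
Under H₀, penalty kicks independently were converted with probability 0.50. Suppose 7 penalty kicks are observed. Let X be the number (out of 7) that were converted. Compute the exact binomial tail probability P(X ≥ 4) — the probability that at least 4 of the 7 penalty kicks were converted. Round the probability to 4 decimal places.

X ~ Binomial(n=7, p=0.50).
P(X ≥ 4) = C(7,4)·0.50^4·0.50^3 + C(7,5)·0.50^5·0.50^2 + C(7,6)·0.50^6·0.50^1 + C(7,7)·0.50^7·0.50^0.
= 0.273438 + 0.164062 + 0.054688 + 0.007812 = 0.5000.

P = 0.5000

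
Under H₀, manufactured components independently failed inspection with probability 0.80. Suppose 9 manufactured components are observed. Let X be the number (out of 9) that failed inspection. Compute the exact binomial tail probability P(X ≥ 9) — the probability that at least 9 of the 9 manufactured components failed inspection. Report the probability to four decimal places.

P = 0.1342

X is binomial with n = 9 and p = 0.80.
P(X ≥ 9) = C(9,9)·0.80^9·0.20^0.
= 0.134218 = 0.1342.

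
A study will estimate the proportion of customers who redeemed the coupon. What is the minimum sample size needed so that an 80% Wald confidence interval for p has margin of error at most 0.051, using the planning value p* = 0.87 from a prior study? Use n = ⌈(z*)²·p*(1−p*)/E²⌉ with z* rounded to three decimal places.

n = 72

z* = 1.282 at the 80% level.
p*(1−p*) = 0.87·0.13 = 0.1131.
Required n before rounding: 1.643524 × 0.1131 / 0.051² = 71.466.
⌈71.466⌉ = 72.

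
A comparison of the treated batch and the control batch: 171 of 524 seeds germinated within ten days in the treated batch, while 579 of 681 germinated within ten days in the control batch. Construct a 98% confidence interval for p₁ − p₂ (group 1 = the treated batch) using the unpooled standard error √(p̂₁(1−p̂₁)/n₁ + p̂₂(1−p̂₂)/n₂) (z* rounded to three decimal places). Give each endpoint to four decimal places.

p̂₁ = 0.32634, p̂₂ = 0.85022, so the observed difference is -0.52388.
SE = √(0.000419543 + 0.000186998) = √0.000606541 = 0.024628.
The 98% critical value is z* = 2.326. Margin = 2.326·0.024628 = 0.05728.
So the interval runs from -0.5812 to -0.4666.

(-0.5812, -0.4666)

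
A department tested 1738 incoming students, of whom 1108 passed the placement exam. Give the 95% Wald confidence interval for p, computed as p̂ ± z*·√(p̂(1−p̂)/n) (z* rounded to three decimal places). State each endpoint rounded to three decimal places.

(0.615, 0.660)

With x = 1108 successes in n = 1738, p̂ = 0.63751.
SE = √(p̂(1−p̂)/n) = √(0.231090/1738) = 0.011531.
z* = 1.960 at the 95% level.
Margin of error: 1.960 × 0.011531 = 0.02260.
Interval: 0.63751 ± 0.02260 → (0.615, 0.660).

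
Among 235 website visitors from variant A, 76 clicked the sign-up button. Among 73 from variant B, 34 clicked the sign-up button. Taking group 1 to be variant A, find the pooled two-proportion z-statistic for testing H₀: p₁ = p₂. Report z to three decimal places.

z = -2.217

p̂₁ = 76/235 = 0.32340, p̂₂ = 34/73 = 0.46575.
Pooled p̂ = (76+34)/(235+73) = 110/308 = 0.35714.
Pooled SE = √[0.2295918·0.01795395] ≈ 0.064203.
z = (p̂₁ − p̂₂)/SE = (0.32340 − 0.46575)/0.064203 = -0.14235/0.064203 = -2.217.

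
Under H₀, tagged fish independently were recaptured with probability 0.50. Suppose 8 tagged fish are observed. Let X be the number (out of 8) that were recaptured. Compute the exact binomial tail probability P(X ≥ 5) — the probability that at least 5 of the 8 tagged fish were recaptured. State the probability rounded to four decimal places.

P = 0.3633

X is binomial with n = 8 and p = 0.50.
P(X ≥ 5) = C(8,5)·0.50^5·0.50^3 + C(8,6)·0.50^6·0.50^2 + C(8,7)·0.50^7·0.50^1 + C(8,8)·0.50^8·0.50^0.
= 0.218750 + 0.109375 + 0.031250 + 0.003906 = 0.3633.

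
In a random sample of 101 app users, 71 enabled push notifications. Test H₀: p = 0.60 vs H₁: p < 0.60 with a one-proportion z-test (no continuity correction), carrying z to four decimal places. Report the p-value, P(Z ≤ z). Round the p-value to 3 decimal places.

Sample proportion p̂ = 71/101 = 0.70297.
Null standard error: √(0.60·0.40/101) = √0.002376238 = 0.048747.
z = (p̂ − p₀)/SE = (71/101 − 0.60)/0.048747 ≈ 2.1124.
p-value = P(Z ≤ z) with z = 2.1124 → 0.983.

p-value = 0.983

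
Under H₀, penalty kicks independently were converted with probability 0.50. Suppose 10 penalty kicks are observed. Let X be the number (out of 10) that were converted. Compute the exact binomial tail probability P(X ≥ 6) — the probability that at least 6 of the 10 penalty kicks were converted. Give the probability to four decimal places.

P = 0.3770

X ~ Binomial(n=10, p=0.50).
P(X ≥ 6) = Σ_{j=6}^{10} C(10,j)·0.50^j·0.50^{10−j}.
= 0.205078 + 0.117188 + 0.043945 + 0.009766 + 0.000977 = 0.3770.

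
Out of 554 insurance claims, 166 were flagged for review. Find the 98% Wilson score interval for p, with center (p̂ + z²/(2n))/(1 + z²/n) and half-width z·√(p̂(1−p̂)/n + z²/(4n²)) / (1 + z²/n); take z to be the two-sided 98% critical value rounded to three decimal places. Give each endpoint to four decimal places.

Here p̂ = 166/554 = 0.29964 and z = 2.326 (z² = 5.410276).
1 + z²/n = 1.009766.
Center = (0.29964 + 0.004883)/1.009766 = 0.30158.
Radicand: p̂(1−p̂)/n + z²/(4n²) = 0.000378800 + 0.000004407 = 0.000383207.
Half-width = z·√(radicand)/denom = 2.326·0.019576/1.009766 = 0.04509.
Interval: 0.30158 ± 0.04509 → (0.2565, 0.3467).

(0.2565, 0.3467)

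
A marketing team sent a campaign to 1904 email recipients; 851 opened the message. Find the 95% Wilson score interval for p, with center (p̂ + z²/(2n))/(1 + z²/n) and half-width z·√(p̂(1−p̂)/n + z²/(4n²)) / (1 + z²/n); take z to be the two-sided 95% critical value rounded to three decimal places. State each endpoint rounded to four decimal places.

(0.4248, 0.4694)

Here p̂ = 851/1904 = 0.44695 and z = 1.960 (z² = 3.841600).
1 + z²/n = 1.002018.
Adjusted center: (0.44695 + z²/(2n))/1.002018 = 0.44706.
Radicand: p̂(1−p̂)/n + z²/(4n²) = 0.000129825 + 0.000000265 = 0.000130090.
Half-width = z·√(radicand)/denom = 1.960·0.011406/1.002018 = 0.02231.
So the interval runs from 0.4248 to 0.4694.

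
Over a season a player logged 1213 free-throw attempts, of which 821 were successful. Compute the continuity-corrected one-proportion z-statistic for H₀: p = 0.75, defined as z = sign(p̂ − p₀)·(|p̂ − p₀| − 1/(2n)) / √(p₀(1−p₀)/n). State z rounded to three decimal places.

Sample proportion p̂ = 821/1213 = 0.67683. p̂ − p₀ = -0.073166.
1/(2n) = 0.000412.
Corrected numerator: |-0.073166| − 0.000412 = 0.072754.
Null standard error: √(0.75·0.25/1213) = √0.000154575 = 0.012433.
z = (−)0.072754/0.012433 = -5.852.

z = -5.852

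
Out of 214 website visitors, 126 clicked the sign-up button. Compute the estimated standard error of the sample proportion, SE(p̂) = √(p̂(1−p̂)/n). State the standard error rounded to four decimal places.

SE = 0.0336

p̂ = 126/214 = 0.58879.
p̂(1−p̂) = 0.242116.
Dividing by n and taking the root: √0.001131383 = 0.0336.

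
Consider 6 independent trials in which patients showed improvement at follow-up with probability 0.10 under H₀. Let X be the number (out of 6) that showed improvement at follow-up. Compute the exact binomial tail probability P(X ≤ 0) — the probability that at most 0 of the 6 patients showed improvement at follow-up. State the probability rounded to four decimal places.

P = 0.5314

X ~ Binomial(n=6, p=0.10).
P(X ≤ 0) = C(6,0)·0.10^0·0.90^6.
= 0.531441 = 0.5314.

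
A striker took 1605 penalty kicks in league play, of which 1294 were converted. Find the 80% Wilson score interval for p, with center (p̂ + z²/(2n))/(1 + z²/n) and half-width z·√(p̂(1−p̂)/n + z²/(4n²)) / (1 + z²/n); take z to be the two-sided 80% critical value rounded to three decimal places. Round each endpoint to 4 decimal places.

p̂ = 1294/1605 = 0.80623; z = 1.282, so z² = 1.643524.
Denominator 1 + z²/n = 1 + 1.643524/1605 = 1.001024.
Center = (0.80623 + 0.000512)/1.001024 = 0.80592.
Radicand: p̂(1−p̂)/n + z²/(4n²) = 0.000097335 + 0.000000160 = 0.000097495.
Half-width = 1.282·√0.000097495/1.001024 = 0.01265.
So the interval runs from 0.7933 to 0.8186.

(0.7933, 0.8186)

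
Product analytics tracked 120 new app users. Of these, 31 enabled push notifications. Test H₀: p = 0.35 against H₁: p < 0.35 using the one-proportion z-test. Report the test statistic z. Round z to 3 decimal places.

z = -2.105

Sample proportion p̂ = 31/120 = 0.25833.
SE₀ = √(0.35·0.65/120) = 0.043541.
Test statistic: z = -0.09167/0.043541 = -2.105.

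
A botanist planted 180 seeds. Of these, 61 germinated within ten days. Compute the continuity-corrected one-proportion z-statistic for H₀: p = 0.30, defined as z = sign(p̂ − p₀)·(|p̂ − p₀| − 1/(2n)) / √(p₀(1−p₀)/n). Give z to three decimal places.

z = 1.057

The sample proportion is 61/180 = 0.33889. p̂ − p₀ = 0.038889.
1/(2n) = 0.002778.
Corrected numerator: |0.038889| − 0.002778 = 0.036111.
Under H₀, SE = √(p₀(1−p₀)/n) = √(0.30·0.70/180) = √0.001166667 = 0.034157.
z = (+)0.036111/0.034157 = 1.057.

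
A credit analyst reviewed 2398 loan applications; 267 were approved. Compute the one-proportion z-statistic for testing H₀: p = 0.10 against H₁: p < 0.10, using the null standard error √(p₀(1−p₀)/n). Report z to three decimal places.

z = 1.851

The sample proportion is 267/2398 = 0.11134.
SE₀ = √(0.10·0.90/2398) = 0.006126.
z = (p̂ − p₀)/SE = (0.11134 − 0.10)/0.006126 = 1.851.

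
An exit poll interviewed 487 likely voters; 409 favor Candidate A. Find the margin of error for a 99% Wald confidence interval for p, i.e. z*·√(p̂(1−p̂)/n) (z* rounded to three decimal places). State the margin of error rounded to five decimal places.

The sample proportion is 409/487 = 0.83984.
SE(p̂) = √(0.83984·0.16016/487) = 0.016619.
The 99% critical value is z* = 2.576.
So ME = 0.04281.

ME = 0.04281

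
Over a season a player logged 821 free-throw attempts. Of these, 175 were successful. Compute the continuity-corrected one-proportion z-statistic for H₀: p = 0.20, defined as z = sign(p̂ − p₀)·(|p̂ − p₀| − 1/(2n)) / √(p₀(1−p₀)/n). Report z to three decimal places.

z = 0.899

The sample proportion is 175/821 = 0.21315. p̂ − p₀ = 0.013155.
1/(2n) = 0.000609.
Corrected numerator: |0.013155| − 0.000609 = 0.012546.
SE₀ = √(0.20·0.80/821) = 0.013960.
z = (+)0.012546/0.013960 = 0.899.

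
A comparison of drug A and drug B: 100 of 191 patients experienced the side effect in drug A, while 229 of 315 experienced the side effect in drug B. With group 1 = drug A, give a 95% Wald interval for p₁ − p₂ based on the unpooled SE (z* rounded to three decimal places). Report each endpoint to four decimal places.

(-0.2897, -0.1172)

p̂₁ = 0.52356, p̂₂ = 0.72698, so the observed difference is -0.20342.
Unpooled SE = √(p̂₁(1−p̂₁)/n₁ + p̂₂(1−p̂₂)/n₂) = √(0.001305994 + 0.000630090) = 0.044001.
z* = 1.960 at the 95% level. Margin of error = 0.08624.
So the interval runs from -0.2897 to -0.1172.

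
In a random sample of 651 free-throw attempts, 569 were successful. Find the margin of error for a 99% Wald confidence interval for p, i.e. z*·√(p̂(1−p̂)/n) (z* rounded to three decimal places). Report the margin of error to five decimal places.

Sample proportion p̂ = 569/651 = 0.87404.
Standard error of p̂: √(0.110094/651) = √0.000169115 = 0.013004.
z* = 2.576 at the 99% level.
ME = 2.576·0.013004 = 0.03350.

ME = 0.03350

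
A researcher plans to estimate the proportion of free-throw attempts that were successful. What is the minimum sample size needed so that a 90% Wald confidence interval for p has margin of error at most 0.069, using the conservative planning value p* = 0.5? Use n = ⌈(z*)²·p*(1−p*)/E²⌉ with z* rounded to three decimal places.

For 90% confidence, z* = 1.645.
p*(1−p*) = 0.2500.
Required n before rounding: 2.706025 × 0.2500 / 0.069² = 142.093.
Rounding up, n = 143.

n = 143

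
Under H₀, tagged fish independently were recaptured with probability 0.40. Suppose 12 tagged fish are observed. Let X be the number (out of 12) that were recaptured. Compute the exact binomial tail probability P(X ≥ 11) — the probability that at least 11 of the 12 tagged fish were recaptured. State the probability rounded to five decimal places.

X ~ Binomial(n=12, p=0.40).
P(X ≥ 11) = C(12,11)·0.40^11·0.60^1 + C(12,12)·0.40^12·0.60^0.
= 0.000302 + 0.000017 = 0.00032.

P = 0.00032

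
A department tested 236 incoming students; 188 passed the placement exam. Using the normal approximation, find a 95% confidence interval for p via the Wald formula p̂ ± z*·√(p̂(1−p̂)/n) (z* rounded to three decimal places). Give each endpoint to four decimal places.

(0.7453, 0.8480)

With x = 188 successes in n = 236, p̂ = 0.79661.
SE(p̂) = √(0.79661·0.20339/236) = 0.026202.
z* = 1.960 at the 95% level.
Margin = 1.960·0.026202 = 0.05136.
CI: 0.79661 ± 0.05136 = (0.7453, 0.8480).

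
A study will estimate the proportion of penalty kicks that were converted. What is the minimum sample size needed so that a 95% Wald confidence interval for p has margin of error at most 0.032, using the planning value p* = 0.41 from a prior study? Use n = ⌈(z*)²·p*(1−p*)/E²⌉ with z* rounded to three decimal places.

n = 908

The 95% critical value is z* = 1.960.
p*(1−p*) = 0.2419.
(z*)²·p*(1−p*)/E² = 3.841600·0.2419/0.001024 = 907.503.
⌈907.503⌉ = 908.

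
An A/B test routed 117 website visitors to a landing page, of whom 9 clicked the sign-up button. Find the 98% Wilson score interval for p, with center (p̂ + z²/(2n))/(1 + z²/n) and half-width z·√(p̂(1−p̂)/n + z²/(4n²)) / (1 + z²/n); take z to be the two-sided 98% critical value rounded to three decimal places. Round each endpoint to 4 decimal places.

Here p̂ = 9/117 = 0.07692 and z = 2.326 (z² = 5.410276).
1 + z²/n = 1.046242.
Center = (0.07692 + 0.023121)/1.046242 = 0.09562.
Radicand: p̂(1−p̂)/n + z²/(4n²) = 0.000606888 + 0.000098807 = 0.000705695.
Half-width = z·√(radicand)/denom = 2.326·0.026565/1.046242 = 0.05906.
Interval: 0.09562 ± 0.05906 → (0.0366, 0.1547).

(0.0366, 0.1547)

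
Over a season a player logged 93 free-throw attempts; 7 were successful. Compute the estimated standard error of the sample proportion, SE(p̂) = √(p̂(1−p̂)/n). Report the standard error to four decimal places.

SE = 0.0274

With x = 7 successes in n = 93, p̂ = 0.07527.
p̂(1−p̂) = 0.069604.
SE = √(0.069604/93) = 0.0274.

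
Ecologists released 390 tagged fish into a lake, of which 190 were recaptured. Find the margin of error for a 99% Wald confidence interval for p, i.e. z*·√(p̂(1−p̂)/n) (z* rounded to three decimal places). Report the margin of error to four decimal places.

ME = 0.0652

Sample proportion p̂ = 190/390 = 0.48718.
SE(p̂) = √(0.48718·0.51282/390) = 0.025310.
z* = 2.576 at the 99% level.
So ME = 0.0652.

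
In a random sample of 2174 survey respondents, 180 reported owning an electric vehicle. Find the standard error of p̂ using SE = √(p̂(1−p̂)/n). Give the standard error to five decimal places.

SE = 0.00591

The sample proportion is 180/2174 = 0.08280.
p̂(1−p̂) = 0.075944.
SE = √(0.075944/2174) = 0.00591.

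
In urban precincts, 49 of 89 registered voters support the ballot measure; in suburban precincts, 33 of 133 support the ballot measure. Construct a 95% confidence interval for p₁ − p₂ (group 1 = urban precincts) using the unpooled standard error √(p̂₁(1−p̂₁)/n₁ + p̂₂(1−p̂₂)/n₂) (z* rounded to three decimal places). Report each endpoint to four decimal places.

p̂₁ = 0.55056, p̂₂ = 0.24812, so the observed difference is 0.30244.
SE = √(0.002780264 + 0.001402681) = √0.004182945 = 0.064676.
The 95% critical value is z* = 1.960. Margin of error = 0.12676.
CI: 0.30244 ± 0.12676 = (0.1757, 0.4292).

(0.1757, 0.4292)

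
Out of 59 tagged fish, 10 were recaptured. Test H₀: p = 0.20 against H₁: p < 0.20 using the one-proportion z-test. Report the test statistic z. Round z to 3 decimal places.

z = -0.586

p̂ = 10/59 = 0.16949.
Null standard error: √(0.20·0.80/59) = √0.002711864 = 0.052076.
Test statistic: z = -0.03051/0.052076 = -0.586.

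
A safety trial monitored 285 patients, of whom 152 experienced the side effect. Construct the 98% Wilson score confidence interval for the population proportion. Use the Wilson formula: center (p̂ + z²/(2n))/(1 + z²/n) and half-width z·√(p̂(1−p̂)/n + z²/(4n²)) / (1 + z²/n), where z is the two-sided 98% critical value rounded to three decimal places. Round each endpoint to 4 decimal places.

Here p̂ = 152/285 = 0.53333 and z = 2.326 (z² = 5.410276).
Denominator 1 + z²/n = 1 + 5.410276/285 = 1.018983.
Adjusted center: (0.53333 + z²/(2n))/1.018983 = 0.53271.
Radicand: p̂(1−p̂)/n + z²/(4n²) = 0.000873294 + 0.000016652 = 0.000889946.
Half-width = 2.326·√0.000889946/1.018983 = 0.06810.
So the interval runs from 0.4646 to 0.6008.

(0.4646, 0.6008)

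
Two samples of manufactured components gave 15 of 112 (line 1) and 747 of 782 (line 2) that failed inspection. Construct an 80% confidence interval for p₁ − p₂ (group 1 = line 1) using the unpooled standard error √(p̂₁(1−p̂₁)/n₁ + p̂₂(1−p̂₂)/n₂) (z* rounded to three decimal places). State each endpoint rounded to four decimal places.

p̂₁ = 0.13393, p̂₂ = 0.95524, so the observed difference is -0.82131.
SE = √(0.001035640 + 0.000054672) = √0.001090312 = 0.033020.
The 80% critical value is z* = 1.282. Margin = 1.282·0.033020 = 0.04233.
Interval: -0.82131 ± 0.04233 → (-0.8636, -0.7790).

(-0.8636, -0.7790)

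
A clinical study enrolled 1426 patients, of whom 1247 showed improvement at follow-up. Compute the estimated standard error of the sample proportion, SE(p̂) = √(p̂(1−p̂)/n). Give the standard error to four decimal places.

p̂ = 1247/1426 = 0.87447.
p̂(1−p̂) = 0.87447·0.12553 = 0.109772.
Dividing by n and taking the root: √0.000076979 = 0.0088.

SE = 0.0088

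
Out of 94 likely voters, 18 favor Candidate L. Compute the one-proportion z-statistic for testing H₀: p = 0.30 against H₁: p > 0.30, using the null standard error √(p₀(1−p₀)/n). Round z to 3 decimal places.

z = -2.296

p̂ = 18/94 = 0.19149.
Null standard error: √(0.30·0.70/94) = √0.002234043 = 0.047266.
z = (0.19149 − 0.30)/0.047266 = -0.10851/0.047266 = -2.296.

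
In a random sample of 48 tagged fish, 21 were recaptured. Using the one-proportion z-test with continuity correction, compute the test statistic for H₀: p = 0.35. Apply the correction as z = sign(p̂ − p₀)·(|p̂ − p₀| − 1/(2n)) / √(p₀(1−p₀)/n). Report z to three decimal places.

z = 1.120

The sample proportion is 21/48 = 0.43750. p̂ − p₀ = 0.087500.
Continuity correction 1/(2n) = 1/96 = 0.010417.
Corrected numerator: |0.087500| − 0.010417 = 0.077083.
Under H₀, SE = √(p₀(1−p₀)/n) = √(0.35·0.65/48) = √0.004739583 = 0.068845.
z = +0.077083/0.068845 = 1.120.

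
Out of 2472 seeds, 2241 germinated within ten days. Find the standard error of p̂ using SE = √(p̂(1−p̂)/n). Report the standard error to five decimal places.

With x = 2241 successes in n = 2472, p̂ = 0.90655.
p̂(1−p̂) = 0.084717.
SE = √(0.084717/2472) = √0.000034271 = 0.00585.

SE = 0.00585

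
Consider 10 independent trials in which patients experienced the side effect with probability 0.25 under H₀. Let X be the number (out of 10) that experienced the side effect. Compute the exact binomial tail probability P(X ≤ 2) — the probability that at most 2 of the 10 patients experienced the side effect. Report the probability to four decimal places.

P = 0.5256

X is binomial with n = 10 and p = 0.25.
P(X ≤ 2) = C(10,0)·0.25^0·0.75^10 + C(10,1)·0.25^1·0.75^9 + C(10,2)·0.25^2·0.75^8.
= 0.056314 + 0.187712 + 0.281568 = 0.5256.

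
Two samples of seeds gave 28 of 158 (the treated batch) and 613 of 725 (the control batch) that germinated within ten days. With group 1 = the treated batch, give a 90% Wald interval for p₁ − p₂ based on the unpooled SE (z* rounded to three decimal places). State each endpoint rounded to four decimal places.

p̂₁ = 0.17722, p̂₂ = 0.84552, so the observed difference is -0.66830.
SE = √(0.000922848 + 0.000180163) = √0.001103011 = 0.033212.
For 90% confidence, z* = 1.645. Margin of error = 0.05463.
CI: -0.66830 ± 0.05463 = (-0.7229, -0.6137).

(-0.7229, -0.6137)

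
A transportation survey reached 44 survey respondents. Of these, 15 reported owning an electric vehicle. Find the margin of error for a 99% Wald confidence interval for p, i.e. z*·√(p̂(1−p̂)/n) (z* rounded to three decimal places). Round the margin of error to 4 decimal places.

ME = 0.1841

The sample proportion is 15/44 = 0.34091.
SE(p̂) = √(0.34091·0.65909/44) = 0.071460.
The 99% critical value is z* = 2.576.
So ME = 0.1841.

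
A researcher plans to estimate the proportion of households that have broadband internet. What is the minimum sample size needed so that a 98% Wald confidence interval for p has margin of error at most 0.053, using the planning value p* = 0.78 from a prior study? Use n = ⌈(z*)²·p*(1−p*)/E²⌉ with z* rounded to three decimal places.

n = 331

z* = 2.326 at the 98% level.
p*(1−p*) = 0.1716.
Required n before rounding: 5.410276 × 0.1716 / 0.053² = 330.510.
Rounding up, n = 331.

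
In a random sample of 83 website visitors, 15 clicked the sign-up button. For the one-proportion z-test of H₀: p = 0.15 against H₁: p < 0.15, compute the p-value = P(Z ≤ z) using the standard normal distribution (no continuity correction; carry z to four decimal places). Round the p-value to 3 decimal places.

Sample proportion p̂ = 15/83 = 0.18072.
Null standard error: √(0.15·0.85/83) = √0.001536145 = 0.039194.
z = (p̂ − p₀)/SE = (15/83 − 0.15)/0.039194 ≈ 0.7839.
p-value = P(Z ≤ z) with z = 0.7839 → 0.783.

p-value = 0.783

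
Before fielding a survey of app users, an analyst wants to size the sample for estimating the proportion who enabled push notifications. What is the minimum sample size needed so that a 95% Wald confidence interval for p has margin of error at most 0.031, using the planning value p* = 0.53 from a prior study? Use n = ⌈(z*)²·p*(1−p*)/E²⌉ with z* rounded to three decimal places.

n = 996

For 95% confidence, z* = 1.960.
p*(1−p*) = 0.53·0.47 = 0.2491.
Required n before rounding: 3.841600 × 0.2491 / 0.031² = 995.778.
⌈995.778⌉ = 996.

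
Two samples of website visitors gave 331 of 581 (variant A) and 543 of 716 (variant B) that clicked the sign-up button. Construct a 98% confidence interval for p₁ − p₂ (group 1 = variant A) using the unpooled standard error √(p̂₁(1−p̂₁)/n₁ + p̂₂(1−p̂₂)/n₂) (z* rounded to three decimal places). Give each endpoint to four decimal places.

(-0.2492, -0.1281)

p̂₁ = 0.56971, p̂₂ = 0.75838, so the observed difference is -0.18867.
Unpooled SE = √(p̂₁(1−p̂₁)/n₁ + p̂₂(1−p̂₂)/n₂) = √(0.000421929 + 0.000255922) = 0.026036.
z* = 2.326 at the 98% level. Margin = 2.326·0.026036 = 0.06056.
So the interval runs from -0.2492 to -0.1281.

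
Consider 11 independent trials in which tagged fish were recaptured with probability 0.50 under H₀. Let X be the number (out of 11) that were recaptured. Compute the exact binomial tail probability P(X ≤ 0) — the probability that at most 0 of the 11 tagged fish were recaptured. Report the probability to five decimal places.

P = 0.00049

X ~ Binomial(n=11, p=0.50).
P(X ≤ 0) = C(11,0)·0.50^0·0.50^11.
= 0.000488 = 0.00049.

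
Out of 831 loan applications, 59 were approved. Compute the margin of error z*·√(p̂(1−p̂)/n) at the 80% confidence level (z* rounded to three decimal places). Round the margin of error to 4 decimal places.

ME = 0.0114

The sample proportion is 59/831 = 0.07100.
SE = √(p̂(1−p̂)/n) = √(0.065958/831) = 0.008909.
z* = 1.282 at the 80% level.
Margin of error = z*·SE = 1.282 × 0.008909 = 0.0114.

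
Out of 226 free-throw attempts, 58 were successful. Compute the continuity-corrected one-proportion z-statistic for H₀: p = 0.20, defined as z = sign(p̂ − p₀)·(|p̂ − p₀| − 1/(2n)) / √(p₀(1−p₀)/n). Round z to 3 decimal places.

z = 2.045

The sample proportion is 58/226 = 0.25664. p̂ − p₀ = 0.056637.
1/(2n) = 0.002212.
Corrected numerator: |0.056637| − 0.002212 = 0.054425.
SE₀ = √(0.20·0.80/226) = 0.026608.
z = +0.054425/0.026608 = 2.045.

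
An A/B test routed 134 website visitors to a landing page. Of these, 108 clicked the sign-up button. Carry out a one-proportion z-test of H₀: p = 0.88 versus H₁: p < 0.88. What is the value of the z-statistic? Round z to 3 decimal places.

z = -2.637

The sample proportion is 108/134 = 0.80597.
Null standard error: √(0.88·0.12/134) = √0.000788060 = 0.028072.
Test statistic: z = -0.07403/0.028072 = -2.637.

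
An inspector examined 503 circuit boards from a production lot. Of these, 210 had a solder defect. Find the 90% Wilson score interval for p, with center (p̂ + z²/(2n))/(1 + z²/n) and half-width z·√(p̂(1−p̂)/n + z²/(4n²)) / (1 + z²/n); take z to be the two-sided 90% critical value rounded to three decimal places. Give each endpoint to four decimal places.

(0.3819, 0.4540)

Here p̂ = 210/503 = 0.41750 and z = 1.645 (z² = 2.706025).
Denominator 1 + z²/n = 1 + 2.706025/503 = 1.005380.
Adjusted center: (0.41750 + z²/(2n))/1.005380 = 0.41794.
Radicand: p̂(1−p̂)/n + z²/(4n²) = 0.000483485 + 0.000002674 = 0.000486159.
Half-width = 1.645·√0.000486159/1.005380 = 0.03608.
Interval: 0.41794 ± 0.03608 → (0.3819, 0.4540).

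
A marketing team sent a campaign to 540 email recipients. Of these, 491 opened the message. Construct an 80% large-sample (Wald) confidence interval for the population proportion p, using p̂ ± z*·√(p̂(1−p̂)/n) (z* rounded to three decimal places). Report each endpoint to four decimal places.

(0.8934, 0.9251)

With x = 491 successes in n = 540, p̂ = 0.90926.
Standard error of p̂: √(0.082507/540) = √0.000152790 = 0.012361.
The 80% critical value is z* = 1.282.
Margin = 1.282·0.012361 = 0.01585.
Interval: 0.90926 ± 0.01585 → (0.8934, 0.9251).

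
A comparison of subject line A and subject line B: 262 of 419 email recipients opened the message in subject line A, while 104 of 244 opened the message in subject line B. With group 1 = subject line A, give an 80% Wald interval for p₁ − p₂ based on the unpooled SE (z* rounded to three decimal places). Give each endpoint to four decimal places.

p̂₁ = 0.62530, p̂₂ = 0.42623, so the observed difference is 0.19907.
SE = √(0.000559189 + 0.001002287) = √0.001561476 = 0.039516.
z* = 1.282 at the 80% level. Margin = 1.282·0.039516 = 0.05066.
CI: 0.19907 ± 0.05066 = (0.1484, 0.2497).

(0.1484, 0.2497)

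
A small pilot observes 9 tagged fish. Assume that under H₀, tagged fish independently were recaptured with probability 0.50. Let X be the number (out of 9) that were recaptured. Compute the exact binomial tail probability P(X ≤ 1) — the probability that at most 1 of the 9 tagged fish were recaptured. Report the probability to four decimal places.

X is binomial with n = 9 and p = 0.50.
P(X ≤ 1) = C(9,0)·0.50^0·0.50^9 + C(9,1)·0.50^1·0.50^8.
= 0.001953 + 0.017578 = 0.0195.

P = 0.0195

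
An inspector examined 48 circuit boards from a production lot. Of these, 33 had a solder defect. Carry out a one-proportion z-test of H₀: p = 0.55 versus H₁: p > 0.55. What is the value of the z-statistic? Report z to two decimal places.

p̂ = 33/48 = 0.68750.
SE₀ = √(0.55·0.45/48) = 0.071807.
z = (0.68750 − 0.55)/0.071807 = 0.13750/0.071807 = 1.91.

z = 1.91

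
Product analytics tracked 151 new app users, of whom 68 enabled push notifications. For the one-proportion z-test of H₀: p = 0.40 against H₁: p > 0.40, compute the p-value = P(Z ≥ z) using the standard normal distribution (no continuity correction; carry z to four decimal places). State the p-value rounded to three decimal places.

p-value = 0.103

The sample proportion is 68/151 = 0.45033.
SE₀ = √(0.40·0.60/151) = 0.039867.
z = (p̂ − p₀)/SE = (68/151 − 0.40)/0.039867 ≈ 1.2625.
p-value = P(Z ≥ z) with z = 1.2625 → 0.103.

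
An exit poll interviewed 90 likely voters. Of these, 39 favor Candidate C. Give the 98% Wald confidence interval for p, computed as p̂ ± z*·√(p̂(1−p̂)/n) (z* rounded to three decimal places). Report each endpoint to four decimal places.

The sample proportion is 39/90 = 0.43333.
SE(p̂) = √(0.43333·0.56667/90) = 0.052234.
For 98% confidence, z* = 2.326.
Margin = 2.326·0.052234 = 0.12150.
Interval: 0.43333 ± 0.12150 → (0.3118, 0.5548).

(0.3118, 0.5548)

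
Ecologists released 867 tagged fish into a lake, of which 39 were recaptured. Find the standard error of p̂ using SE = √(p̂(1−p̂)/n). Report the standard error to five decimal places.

With x = 39 successes in n = 867, p̂ = 0.04498.
p̂(1−p̂) = 0.042957.
SE = √(0.042957/867) = 0.00704.

SE = 0.00704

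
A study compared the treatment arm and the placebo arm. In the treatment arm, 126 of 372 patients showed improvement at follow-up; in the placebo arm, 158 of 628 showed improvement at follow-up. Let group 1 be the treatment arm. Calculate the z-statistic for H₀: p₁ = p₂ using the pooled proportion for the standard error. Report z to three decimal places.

Sample proportions: p̂₁ = 126/372 = 0.33871 and p̂₂ = 158/628 = 0.25159.
Pooling: p̂ = 284/1000 = 0.28400.
SE = √[p̂(1−p̂)(1/n₁+1/n₂)] = √[0.28400·0.71600·(1/372+1/628)] ≈ 0.029503.
z = 0.08712/0.029503 = 2.953.

z = 2.953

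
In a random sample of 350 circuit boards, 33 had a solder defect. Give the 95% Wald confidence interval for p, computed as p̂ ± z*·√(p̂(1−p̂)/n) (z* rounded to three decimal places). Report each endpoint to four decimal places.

With x = 33 successes in n = 350, p̂ = 0.09429.
SE(p̂) = √(0.09429·0.90571/350) = 0.015620.
For 95% confidence, z* = 1.960.
Margin = 1.960·0.015620 = 0.03062.
CI: 0.09429 ± 0.03062 = (0.0637, 0.1249).

(0.0637, 0.1249)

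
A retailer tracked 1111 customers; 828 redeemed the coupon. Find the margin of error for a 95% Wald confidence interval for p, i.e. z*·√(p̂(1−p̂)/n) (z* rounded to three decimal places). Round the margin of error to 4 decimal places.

ME = 0.0256

Sample proportion p̂ = 828/1111 = 0.74527.
SE = √(p̂(1−p̂)/n) = √(0.189840/1111) = 0.013072.
The 95% critical value is z* = 1.960.
ME = 1.960·0.013072 = 0.0256.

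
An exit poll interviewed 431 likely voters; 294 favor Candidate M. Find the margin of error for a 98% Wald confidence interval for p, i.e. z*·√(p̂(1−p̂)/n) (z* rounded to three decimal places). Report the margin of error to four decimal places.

ME = 0.0522

Sample proportion p̂ = 294/431 = 0.68213.
SE = √(p̂(1−p̂)/n) = √(0.216827/431) = 0.022429.
The 98% critical value is z* = 2.326.
So ME = 0.0522.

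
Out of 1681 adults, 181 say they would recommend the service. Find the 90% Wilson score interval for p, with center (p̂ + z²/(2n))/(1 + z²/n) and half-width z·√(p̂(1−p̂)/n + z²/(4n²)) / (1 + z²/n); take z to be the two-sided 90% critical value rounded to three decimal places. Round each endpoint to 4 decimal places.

Here p̂ = 181/1681 = 0.10767 and z = 1.645 (z² = 2.706025).
Denominator 1 + z²/n = 1 + 2.706025/1681 = 1.001610.
Center = (0.10767 + 0.000805)/1.001610 = 0.10830.
Radicand: p̂(1−p̂)/n + z²/(4n²) = 0.000057157 + 0.000000239 = 0.000057396.
Half-width = 1.645·√0.000057396/1.001610 = 0.01244.
So the interval runs from 0.0959 to 0.1207.

(0.0959, 0.1207)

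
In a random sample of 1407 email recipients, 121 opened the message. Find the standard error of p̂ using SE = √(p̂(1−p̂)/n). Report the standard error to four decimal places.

SE = 0.0075

The sample proportion is 121/1407 = 0.08600.
p̂(1−p̂) = 0.08600·0.91400 = 0.078604.
SE = √(0.078604/1407) = 0.0075.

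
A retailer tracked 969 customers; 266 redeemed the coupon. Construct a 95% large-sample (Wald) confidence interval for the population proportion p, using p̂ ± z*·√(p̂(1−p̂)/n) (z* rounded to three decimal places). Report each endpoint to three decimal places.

The sample proportion is 266/969 = 0.27451.
SE(p̂) = √(0.27451·0.72549/969) = 0.014336.
For 95% confidence, z* = 1.960.
Margin = 1.960·0.014336 = 0.02810.
CI: 0.27451 ± 0.02810 = (0.246, 0.303).

(0.246, 0.303)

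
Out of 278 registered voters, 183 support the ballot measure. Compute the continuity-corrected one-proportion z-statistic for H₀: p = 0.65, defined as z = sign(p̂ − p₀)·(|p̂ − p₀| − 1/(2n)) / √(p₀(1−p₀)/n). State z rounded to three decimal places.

Sample proportion p̂ = 183/278 = 0.65827. p̂ − p₀ = 0.008273.
1/(2n) = 0.001799.
Corrected numerator: |0.008273| − 0.001799 = 0.006474.
SE₀ = √(0.65·0.35/278) = 0.028607.
z = +0.006474/0.028607 = 0.226.

z = 0.226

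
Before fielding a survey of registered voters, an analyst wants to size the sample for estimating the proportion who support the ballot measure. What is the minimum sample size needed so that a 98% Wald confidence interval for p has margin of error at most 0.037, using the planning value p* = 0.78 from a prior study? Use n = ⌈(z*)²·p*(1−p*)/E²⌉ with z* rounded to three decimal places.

z* = 2.326 at the 98% level.
p*(1−p*) = 0.1716.
Required n before rounding: 5.410276 × 0.1716 / 0.037² = 678.162.
⌈678.162⌉ = 679.

n = 679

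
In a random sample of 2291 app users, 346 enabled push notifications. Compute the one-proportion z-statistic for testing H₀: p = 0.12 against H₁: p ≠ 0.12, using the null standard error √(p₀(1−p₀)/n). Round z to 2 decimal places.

With x = 346 successes in n = 2291, p̂ = 0.15103.
SE₀ = √(0.12·0.88/2291) = 0.006789.
z = (0.15103 − 0.12)/0.006789 = 0.03103/0.006789 = 4.57.

z = 4.57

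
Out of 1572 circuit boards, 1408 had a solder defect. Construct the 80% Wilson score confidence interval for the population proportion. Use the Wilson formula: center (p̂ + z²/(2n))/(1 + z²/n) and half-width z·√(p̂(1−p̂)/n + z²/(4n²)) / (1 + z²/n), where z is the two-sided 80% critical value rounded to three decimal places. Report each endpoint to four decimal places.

Here p̂ = 1408/1572 = 0.89567 and z = 1.282 (z² = 1.643524).
Denominator 1 + z²/n = 1 + 1.643524/1572 = 1.001045.
Adjusted center: (0.89567 + z²/(2n))/1.001045 = 0.89526.
Radicand: p̂(1−p̂)/n + z²/(4n²) = 0.000059441 + 0.000000166 = 0.000059607.
Half-width = z·√(radicand)/denom = 1.282·0.007721/1.001045 = 0.00989.
So the interval runs from 0.8854 to 0.9051.

(0.8854, 0.9051)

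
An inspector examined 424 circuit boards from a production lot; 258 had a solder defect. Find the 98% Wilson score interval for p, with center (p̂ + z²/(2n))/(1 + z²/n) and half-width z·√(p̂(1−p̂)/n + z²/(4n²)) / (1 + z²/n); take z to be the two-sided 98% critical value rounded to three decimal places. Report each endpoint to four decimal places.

Here p̂ = 258/424 = 0.60849 and z = 2.326 (z² = 5.410276).
Denominator 1 + z²/n = 1 + 5.410276/424 = 1.012760.
Center = (0.60849 + 0.006380)/1.012760 = 0.60712.
Radicand: p̂(1−p̂)/n + z²/(4n²) = 0.000561863 + 0.000007524 = 0.000569387.
Half-width = 2.326·√0.000569387/1.012760 = 0.05480.
CI: 0.60712 ± 0.05480 = (0.5523, 0.6619).

(0.5523, 0.6619)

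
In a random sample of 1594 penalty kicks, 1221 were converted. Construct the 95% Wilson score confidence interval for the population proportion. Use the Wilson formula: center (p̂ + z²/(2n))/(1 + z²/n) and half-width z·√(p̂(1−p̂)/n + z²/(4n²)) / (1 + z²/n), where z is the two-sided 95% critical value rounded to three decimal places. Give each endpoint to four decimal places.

p̂ = 1221/1594 = 0.76600; z = 1.960, so z² = 3.841600.
1 + z²/n = 1.002410.
Center = (0.76600 + 0.001205)/1.002410 = 0.76536.
Radicand: p̂(1−p̂)/n + z²/(4n²) = 0.000112450 + 0.000000378 = 0.000112828.
Half-width = 1.960·√0.000112828/1.002410 = 0.02077.
CI: 0.76536 ± 0.02077 = (0.7446, 0.7861).

(0.7446, 0.7861)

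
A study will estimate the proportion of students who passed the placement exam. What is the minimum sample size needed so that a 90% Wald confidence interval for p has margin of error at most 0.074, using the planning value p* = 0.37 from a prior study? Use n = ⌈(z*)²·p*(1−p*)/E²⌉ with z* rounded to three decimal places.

z* = 1.645 at the 90% level.
p*(1−p*) = 0.2331.
(z*)²·p*(1−p*)/E² = 2.706025·0.2331/0.005476 = 115.189.
Rounding up, n = 116.

n = 116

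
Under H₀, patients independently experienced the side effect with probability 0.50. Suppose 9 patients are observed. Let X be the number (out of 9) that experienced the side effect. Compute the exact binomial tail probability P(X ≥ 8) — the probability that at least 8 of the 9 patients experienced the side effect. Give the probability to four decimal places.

X ~ Binomial(n=9, p=0.50).
P(X ≥ 8) = C(9,8)·0.50^8·0.50^1 + C(9,9)·0.50^9·0.50^0.
= 0.017578 + 0.001953 = 0.0195.

P = 0.0195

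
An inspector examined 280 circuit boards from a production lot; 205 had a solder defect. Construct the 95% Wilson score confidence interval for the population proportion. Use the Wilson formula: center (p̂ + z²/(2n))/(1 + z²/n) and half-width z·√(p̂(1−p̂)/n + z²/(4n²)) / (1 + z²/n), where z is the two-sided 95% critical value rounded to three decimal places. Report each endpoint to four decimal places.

p̂ = 205/280 = 0.73214; z = 1.960, so z² = 3.841600.
1 + z²/n = 1.013720.
Adjusted center: (0.73214 + z²/(2n))/1.013720 = 0.72900.
Radicand: p̂(1−p̂)/n + z²/(4n²) = 0.000700392 + 0.000012250 = 0.000712642.
Half-width = z·√(radicand)/denom = 1.960·0.026695/1.013720 = 0.05161.
Interval: 0.72900 ± 0.05161 → (0.6774, 0.7806).

(0.6774, 0.7806)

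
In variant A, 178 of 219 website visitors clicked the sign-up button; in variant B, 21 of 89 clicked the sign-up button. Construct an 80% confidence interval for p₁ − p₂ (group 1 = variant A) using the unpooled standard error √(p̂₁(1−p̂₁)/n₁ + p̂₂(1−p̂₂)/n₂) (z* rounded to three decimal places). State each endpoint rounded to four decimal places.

(0.5100, 0.6437)

p̂₁ = 178/219 = 0.81279, p̂₂ = 21/89 = 0.23596; p̂₁ − p̂₂ = 0.57683.
SE = √(0.000694819 + 0.002025621) = √0.002720440 = 0.052158.
The 80% critical value is z* = 1.282. Margin = 1.282·0.052158 = 0.06687.
Interval: 0.57683 ± 0.06687 → (0.5100, 0.6437).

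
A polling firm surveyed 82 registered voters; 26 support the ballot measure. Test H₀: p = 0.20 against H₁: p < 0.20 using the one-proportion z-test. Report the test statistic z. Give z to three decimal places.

z = 2.650

The sample proportion is 26/82 = 0.31707.
Null standard error: √(0.20·0.80/82) = √0.001951220 = 0.044173.
Test statistic: z = 0.11707/0.044173 = 2.650.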